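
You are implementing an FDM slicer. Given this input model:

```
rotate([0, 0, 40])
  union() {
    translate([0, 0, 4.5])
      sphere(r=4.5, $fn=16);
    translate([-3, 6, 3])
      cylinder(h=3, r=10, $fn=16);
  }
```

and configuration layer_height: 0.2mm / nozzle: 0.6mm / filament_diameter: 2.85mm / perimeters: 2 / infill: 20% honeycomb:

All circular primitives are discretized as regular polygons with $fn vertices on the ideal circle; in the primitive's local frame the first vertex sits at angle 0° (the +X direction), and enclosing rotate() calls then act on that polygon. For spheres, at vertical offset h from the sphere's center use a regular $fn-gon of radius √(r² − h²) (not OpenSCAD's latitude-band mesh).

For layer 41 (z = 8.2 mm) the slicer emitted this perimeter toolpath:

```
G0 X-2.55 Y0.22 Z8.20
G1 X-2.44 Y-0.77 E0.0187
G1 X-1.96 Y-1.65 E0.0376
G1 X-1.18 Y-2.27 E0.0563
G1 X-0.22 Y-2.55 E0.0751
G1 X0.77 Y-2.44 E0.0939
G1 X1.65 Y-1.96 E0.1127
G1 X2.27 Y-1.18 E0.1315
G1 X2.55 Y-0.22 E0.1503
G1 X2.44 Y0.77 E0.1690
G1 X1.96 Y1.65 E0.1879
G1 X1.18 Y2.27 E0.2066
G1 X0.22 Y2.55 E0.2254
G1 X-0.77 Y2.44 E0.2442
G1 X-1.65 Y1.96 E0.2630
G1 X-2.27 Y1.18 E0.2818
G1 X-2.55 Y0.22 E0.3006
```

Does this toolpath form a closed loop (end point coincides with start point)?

yes

Start point (G0): (-2.55, 0.22). End point (last G1): the path returns to the start — closed.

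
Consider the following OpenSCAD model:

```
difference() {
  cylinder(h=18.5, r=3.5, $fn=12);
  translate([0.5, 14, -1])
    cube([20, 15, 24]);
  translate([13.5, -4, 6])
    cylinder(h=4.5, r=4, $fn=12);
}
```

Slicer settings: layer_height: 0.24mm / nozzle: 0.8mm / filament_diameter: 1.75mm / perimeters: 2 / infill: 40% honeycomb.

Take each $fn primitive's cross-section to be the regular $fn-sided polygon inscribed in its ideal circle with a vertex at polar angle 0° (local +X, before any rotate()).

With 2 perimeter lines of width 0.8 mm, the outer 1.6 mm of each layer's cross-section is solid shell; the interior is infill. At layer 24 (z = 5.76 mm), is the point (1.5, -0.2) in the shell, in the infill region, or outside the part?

infill

At z = 5.76 mm: the r=3.5 cylinder gives a regular 12-gon of circumradius 3.5 (constant along its height); the cube at (0.5, 14) (footprint 20×15) is included at this height; the cylinder at (13.5, -4) is not intersected at this z (z outside [6, 10.5]); Subtracting the remaining from the first: starting from the r=3.5 cylinder, the 20×15 cube at (0.5, 14) misses the remaining region (no effect) — 1 connected region. Overall, the cross-section is a single solid region. The nearest boundary edge runs (3.50, 0.00)→(3.03, -1.75); distance from the point to it = 1.88 mm. The point is inside the cross-section and 1.88 mm from the nearest boundary — more than the 1.6 mm shell width (2 × 0.8), so it's in the infill interior.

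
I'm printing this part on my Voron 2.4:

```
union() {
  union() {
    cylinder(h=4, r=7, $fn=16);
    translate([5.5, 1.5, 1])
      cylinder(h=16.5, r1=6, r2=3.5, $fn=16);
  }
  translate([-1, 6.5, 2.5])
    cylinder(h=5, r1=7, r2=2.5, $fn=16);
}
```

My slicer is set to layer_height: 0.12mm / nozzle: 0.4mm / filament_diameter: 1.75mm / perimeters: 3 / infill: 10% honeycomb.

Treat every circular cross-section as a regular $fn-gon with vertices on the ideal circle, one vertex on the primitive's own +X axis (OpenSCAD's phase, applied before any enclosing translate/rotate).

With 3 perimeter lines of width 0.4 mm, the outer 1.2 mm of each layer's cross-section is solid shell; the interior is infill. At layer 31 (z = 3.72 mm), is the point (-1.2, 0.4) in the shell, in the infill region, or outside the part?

At z = 3.72 mm: the r=7 cylinder gives a regular 16-gon of circumradius 7 (constant along its height); the cone at (5.5, 1.5) (r1=6→r2=3.5) has section circumradius 5.588 here — a regular 16-gon; Merging all regions: the regions partially overlap (shared area 52.14 mm²), so overlapping operands fuse into one piece — 1 connected region; the cone at (-1, 6.5): at t=0.244 of its height the radius interpolates to r₁+(r₂−r₁)t = 5.902, giving a regular 16-gon of that circumradius; Taking the union: the regions partially overlap (shared area 49.09 mm²), so overlapping operands fuse into one piece — 1 connected region. Overall, the cross-section is a single solid region. The nearest boundary edge runs (-7.00, 0.00)→(-6.47, 2.68); distance from the point to it = 5.61 mm. The point is inside the cross-section and 5.61 mm from the nearest boundary — more than the 1.2 mm shell width (3 × 0.4), so it's in the infill interior.

infill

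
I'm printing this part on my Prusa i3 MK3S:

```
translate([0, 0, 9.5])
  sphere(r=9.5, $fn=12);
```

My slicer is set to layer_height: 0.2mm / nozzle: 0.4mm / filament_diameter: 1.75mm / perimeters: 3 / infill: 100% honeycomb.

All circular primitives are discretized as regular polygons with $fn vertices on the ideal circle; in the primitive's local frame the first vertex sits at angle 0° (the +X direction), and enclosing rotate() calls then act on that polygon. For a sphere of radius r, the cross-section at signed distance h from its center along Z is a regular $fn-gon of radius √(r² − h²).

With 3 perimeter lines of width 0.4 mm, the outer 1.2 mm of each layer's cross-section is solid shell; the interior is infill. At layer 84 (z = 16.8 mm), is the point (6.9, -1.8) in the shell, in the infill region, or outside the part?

outside

At z = 16.8 mm: the r=9.5 sphere slices to a regular 12-gon of circumradius 6.079 (√(r²−h²) with h=7.3 from center). Overall, the cross-section is a single solid region. The nearest boundary edge runs (5.26, -3.04)→(6.08, 0.00); distance from the point to it = 1.26 mm. The point is not inside any of the regions above, so it lies outside the cross-section (1.26 mm from the nearest boundary).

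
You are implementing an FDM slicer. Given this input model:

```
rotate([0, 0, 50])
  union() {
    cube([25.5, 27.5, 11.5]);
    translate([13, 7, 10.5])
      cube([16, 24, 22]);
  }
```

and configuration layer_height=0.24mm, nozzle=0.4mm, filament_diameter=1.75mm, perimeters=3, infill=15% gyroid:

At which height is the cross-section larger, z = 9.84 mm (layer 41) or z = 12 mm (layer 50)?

layer 41 (z = 9.84 mm)

Layer 41 (z = 9.84): the cube is present — its section is the full 25.5×27.5 rectangle (area 701.25 mm²); the cube at (13, 7) is absent (z outside [10.5, 32.5]); Merging all regions: only the 25.5×27.5 cube is present, so the union is just that shape — area = 701.25 mm²; (whole slice rotated 50° about Z — lengths, areas and connectivity unchanged). So its area = 701.25 mm². Layer 50 (z = 12): the cube does not reach this height (z outside [0, 11.5]); the cube at (13, 7) is present — its section is the full 16×24 rectangle (area 384.00 mm²); Merging all regions: only the 16×24 cube at (13, 7) is present, so the union is just that shape — area = 384.00 mm²; (whole slice rotated 50° about Z — lengths, areas and connectivity unchanged). So its area = 384.00 mm². Layer 41 is larger (701.25 vs 384.00 mm²).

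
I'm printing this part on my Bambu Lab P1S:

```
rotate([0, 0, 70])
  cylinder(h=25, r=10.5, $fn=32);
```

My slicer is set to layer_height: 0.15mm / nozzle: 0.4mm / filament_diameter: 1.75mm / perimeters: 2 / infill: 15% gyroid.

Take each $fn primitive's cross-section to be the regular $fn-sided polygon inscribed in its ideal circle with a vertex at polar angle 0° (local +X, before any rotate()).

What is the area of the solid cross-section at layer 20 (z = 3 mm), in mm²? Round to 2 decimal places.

At z = 3 mm: the r=10.5 cylinder contributes a regular 32-gon of circumradius 10.5 (area = (32/2)·10.500²·sin(360°/32) = 344.14 mm²); (rotated 70° about Z; rotation is an isometry so areas/perimeters/island counts are preserved). Overall, the cross-section is a single solid region. Net area = 344.14 mm².

344.14 mm²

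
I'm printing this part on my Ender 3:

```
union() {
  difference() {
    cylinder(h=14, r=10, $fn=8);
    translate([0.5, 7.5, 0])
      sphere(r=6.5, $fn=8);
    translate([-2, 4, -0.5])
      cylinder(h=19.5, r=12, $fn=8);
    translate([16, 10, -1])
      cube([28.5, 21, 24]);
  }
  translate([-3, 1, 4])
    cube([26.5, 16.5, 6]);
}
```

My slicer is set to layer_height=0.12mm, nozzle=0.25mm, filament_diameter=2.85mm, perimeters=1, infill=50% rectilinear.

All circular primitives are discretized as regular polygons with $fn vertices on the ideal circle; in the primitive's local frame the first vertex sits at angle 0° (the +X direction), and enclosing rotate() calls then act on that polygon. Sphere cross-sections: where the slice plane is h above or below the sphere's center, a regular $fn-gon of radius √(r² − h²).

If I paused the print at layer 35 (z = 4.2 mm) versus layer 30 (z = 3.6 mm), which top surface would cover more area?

Layer 35 (z = 4.2): the r=10 cylinder gives a regular 8-gon of circumradius 10 (constant along its height) (area = (8/2)·10.000²·sin(360°/8) = 282.84 mm²); the r=6.5 sphere at (0.5, 7.5) slices to a regular 8-gon of circumradius 4.961 (√(r²−h²) with h=4.2 from center) (area = (8/2)·4.961²·sin(360°/8) = 69.61 mm²); the r=12 cylinder at (-2, 4) contributes a regular 8-gon of circumradius 12 (area = (8/2)·12.000²·sin(360°/8) = 407.29 mm²); the cube at (16, 10) is present — its section is the full 28.5×21 rectangle (area 598.50 mm²); Subtracting the remaining from the first: starting from the r=10 cylinder (282.84 mm²), the r=6.5 sphere at (0.5, 7.5) partially overlaps it — only the 49.19 mm² overlap (of its 69.61 mm²) is removed, clipping the outline; the r=12 cylinder at (-2, 4) partially overlaps it — only the 192.97 mm² overlap (of its 407.29 mm²) is removed, clipping the outline; the 28.5×21 cube at (16, 10) misses the remaining region (no effect) — area = 40.69 mm²; the cube at (-3, 1) is present — its section is the full 26.5×16.5 rectangle (area 437.25 mm²); Merging all regions: the regions partially overlap — summed areas 477.94 mm² minus the doubly-counted overlap 0.41 mm² gives 477.52 mm² — area = 477.52 mm². So its area = 477.52 mm². Layer 30 (z = 3.6): the cylinder: section is a regular 8-gon, circumradius r=10 (area = (8/2)·10.000²·sin(360°/8) = 282.84 mm²); the sphere at (0.5, 7.5): section is a regular 8-gon, circumradius = √(r²−h²) = √(6.5²−3.6²) = 5.412 (area = (8/2)·5.412²·sin(360°/8) = 82.84 mm²); the r=12 cylinder at (-2, 4) contributes a regular 8-gon of circumradius 12 (area = (8/2)·12.000²·sin(360°/8) = 407.29 mm²); the cube at (16, 10) (footprint 28.5×21) is included at this height (area 598.50 mm²); After the difference (first − rest): starting from the r=10 cylinder (282.84 mm²), the r=6.5 sphere at (0.5, 7.5) partially overlaps it — only the 56.19 mm² overlap (of its 82.84 mm²) is removed, clipping the outline; the r=12 cylinder at (-2, 4) partially overlaps it — only the 185.96 mm² overlap (of its 407.29 mm²) is removed, clipping the outline; the 28.5×21 cube at (16, 10) misses the remaining region (no effect) — area = 40.69 mm²; the cube at (-3, 1) is absent (z outside [4, 10]); Combining (union): only that combined region is present, so the union is just that shape — area = 40.69 mm². So its area = 40.69 mm². Layer 35 is larger (477.52 vs 40.69 mm²).

layer 35 (z = 4.2 mm)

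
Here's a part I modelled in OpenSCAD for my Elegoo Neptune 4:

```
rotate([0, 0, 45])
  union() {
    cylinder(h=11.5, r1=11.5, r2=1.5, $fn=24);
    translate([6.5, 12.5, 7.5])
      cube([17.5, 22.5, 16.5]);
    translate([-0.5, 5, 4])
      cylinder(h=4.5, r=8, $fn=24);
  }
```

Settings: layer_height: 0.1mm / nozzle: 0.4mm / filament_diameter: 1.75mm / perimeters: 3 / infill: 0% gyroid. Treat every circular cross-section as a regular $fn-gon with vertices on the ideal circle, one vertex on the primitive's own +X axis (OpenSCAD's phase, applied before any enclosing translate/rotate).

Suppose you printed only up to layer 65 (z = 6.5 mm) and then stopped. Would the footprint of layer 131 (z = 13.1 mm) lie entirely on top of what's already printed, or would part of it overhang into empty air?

Compare the two slices. At z = 6.5: the cone (r1=11.5→r2=1.5) has section circumradius 5.848 here — a regular 24-gon (area = (24/2)·5.848²·sin(360°/24) = 106.21 mm²); the cube at (6.5, 12.5) does not reach this height (z outside [7.5, 24]); the r=8 cylinder at (-0.5, 5) contributes a regular 24-gon of circumradius 8 (area = (24/2)·8.000²·sin(360°/24) = 198.77 mm²); Taking the union: the regions partially overlap — summed areas 304.98 mm² minus the doubly-counted overlap 78.08 mm² gives 226.91 mm² — area = 226.91 mm²; (rotated 45° about Z; rotation is an isometry so areas/perimeters/island counts are preserved). At z = 13.1: the cone is absent (z outside [0, 11.5]); the cube at (6.5, 12.5) is present — its section is the full 17.5×22.5 rectangle (area 393.75 mm²); the cylinder at (-0.5, 5) does not reach this height (z outside [4, 8.5]); Combining (union): only the 17.5×22.5 cube at (6.5, 12.5) is present, so the union is just that shape — area = 393.75 mm²; (whole slice rotated 45° about Z — lengths, areas and connectivity unchanged). Checking containment: at z = 13.1 the cross-section extends beyond the z = 6.5 cross-section by about 393.75 mm².

part overhangs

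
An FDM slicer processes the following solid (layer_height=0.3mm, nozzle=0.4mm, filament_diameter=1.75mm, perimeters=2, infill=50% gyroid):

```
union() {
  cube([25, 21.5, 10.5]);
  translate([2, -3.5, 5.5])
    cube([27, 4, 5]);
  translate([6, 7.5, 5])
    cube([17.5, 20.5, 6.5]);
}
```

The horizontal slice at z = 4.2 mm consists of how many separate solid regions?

At z = 4.2 mm: the cube (footprint 25×21.5) is included at this height; the cube at (2, -3.5) is not intersected at this z (z outside [5.5, 10.5]); the cube at (6, 7.5) is absent (z outside [5, 11.5]); Merging all regions: only the 25×21.5 cube is present, so the union is just that shape — 1 connected region. The result has 1 disconnected region.

1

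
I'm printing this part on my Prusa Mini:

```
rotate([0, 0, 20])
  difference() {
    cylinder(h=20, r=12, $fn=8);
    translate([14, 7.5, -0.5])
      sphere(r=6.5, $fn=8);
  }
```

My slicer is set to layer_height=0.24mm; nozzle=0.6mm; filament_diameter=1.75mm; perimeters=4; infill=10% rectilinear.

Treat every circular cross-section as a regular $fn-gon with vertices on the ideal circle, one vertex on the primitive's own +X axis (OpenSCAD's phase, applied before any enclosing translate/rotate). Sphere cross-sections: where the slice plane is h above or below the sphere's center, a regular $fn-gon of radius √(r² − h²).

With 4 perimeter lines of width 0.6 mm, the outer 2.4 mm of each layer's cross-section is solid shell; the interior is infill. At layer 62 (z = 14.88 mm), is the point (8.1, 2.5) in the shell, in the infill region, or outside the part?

At z = 14.88 mm: the cylinder: section is a regular 8-gon, circumradius r=12; the sphere at (14, 7.5) does not reach this height (|z−center|=15.380 > r=6.5); Subtracting the remaining from the first: none of the subtracted shapes is present at this height, so the r=12 cylinder is unchanged — 1 connected region; (whole slice rotated 20° about Z — lengths, areas and connectivity unchanged). Overall, the cross-section is a single solid region. Undo the 20° rotation: the query point maps to (8.467, -0.421) in the un-rotated model frame. The nearest boundary edge runs (8.49, -8.49)→(12.00, 0.00); distance from the point to it = 3.10 mm. The point is inside the cross-section and 3.10 mm from the nearest boundary — more than the 2.4 mm shell width (4 × 0.6), so it's in the infill interior.

infill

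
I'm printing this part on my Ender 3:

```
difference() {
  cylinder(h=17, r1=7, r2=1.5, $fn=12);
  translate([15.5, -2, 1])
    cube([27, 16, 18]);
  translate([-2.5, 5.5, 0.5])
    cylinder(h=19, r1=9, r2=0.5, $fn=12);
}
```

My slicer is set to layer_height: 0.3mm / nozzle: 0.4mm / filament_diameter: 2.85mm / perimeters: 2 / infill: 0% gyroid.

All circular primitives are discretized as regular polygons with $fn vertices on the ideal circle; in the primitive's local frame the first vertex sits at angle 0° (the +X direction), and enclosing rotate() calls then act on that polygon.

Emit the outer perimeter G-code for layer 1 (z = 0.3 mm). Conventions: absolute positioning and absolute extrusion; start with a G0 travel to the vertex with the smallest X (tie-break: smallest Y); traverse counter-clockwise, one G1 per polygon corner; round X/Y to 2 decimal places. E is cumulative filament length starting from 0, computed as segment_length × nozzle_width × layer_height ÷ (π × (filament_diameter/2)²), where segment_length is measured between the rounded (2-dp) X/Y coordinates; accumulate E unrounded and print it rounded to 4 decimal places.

At z = 0.3 mm: the cone (r1=7→r2=1.5) has section circumradius 6.903 here — a regular 12-gon; the cube at (15.5, -2) is not intersected at this z (z outside [1, 19]); the cone at (-2.5, 5.5) is not intersected at this z (z outside [0.5, 19.5]); Taking the first minus the rest: none of the subtracted shapes is present at this height, so the cone is unchanged — 1 connected region. The outline is a single polygon with 12 vertices. Extrusion per mm of travel: 0.4 × 0.3 / (π × 1.425²) = 0.018811. Accumulating E over each segment gives final E = 0.8065.

G0 X-6.90 Y0.00 Z0.30
G1 X-5.98 Y-3.45 E0.0672
G1 X-3.45 Y-5.98 E0.1345
G1 X0.00 Y-6.90 E0.2016
G1 X3.45 Y-5.98 E0.2688
G1 X5.98 Y-3.45 E0.3361
G1 X6.90 Y0.00 E0.4033
G1 X5.98 Y3.45 E0.4704
G1 X3.45 Y5.98 E0.5377
G1 X0.00 Y6.90 E0.6049
G1 X-3.45 Y5.98 E0.6721
G1 X-5.98 Y3.45 E0.7394
G1 X-6.90 Y0.00 E0.8065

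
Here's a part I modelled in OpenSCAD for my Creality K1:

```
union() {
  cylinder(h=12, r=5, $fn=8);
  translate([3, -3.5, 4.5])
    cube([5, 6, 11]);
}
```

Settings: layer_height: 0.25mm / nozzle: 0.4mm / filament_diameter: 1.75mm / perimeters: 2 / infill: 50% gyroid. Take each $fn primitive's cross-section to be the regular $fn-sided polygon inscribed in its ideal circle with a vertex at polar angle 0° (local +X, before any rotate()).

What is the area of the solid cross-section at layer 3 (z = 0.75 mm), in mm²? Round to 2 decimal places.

At z = 0.75 mm: the r=5 cylinder contributes a regular 8-gon of circumradius 5 (area = (8/2)·5.000²·sin(360°/8) = 70.71 mm²); the cube at (3, -3.5) is absent (z outside [4.5, 15.5]); Merging all regions: only the r=5 cylinder is present, so the union is just that shape — area = 70.71 mm². Overall, the cross-section is a single solid region. Net area = 70.71 mm².

70.71 mm²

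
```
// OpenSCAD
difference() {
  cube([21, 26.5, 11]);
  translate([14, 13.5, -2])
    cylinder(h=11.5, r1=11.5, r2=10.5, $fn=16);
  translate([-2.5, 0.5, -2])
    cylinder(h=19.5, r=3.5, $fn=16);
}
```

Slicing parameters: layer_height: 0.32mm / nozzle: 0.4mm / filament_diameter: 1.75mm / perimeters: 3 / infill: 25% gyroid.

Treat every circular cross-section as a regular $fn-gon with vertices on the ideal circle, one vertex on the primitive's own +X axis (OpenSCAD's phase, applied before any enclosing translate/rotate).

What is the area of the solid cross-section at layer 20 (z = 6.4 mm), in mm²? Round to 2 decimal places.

239.78 mm²

At z = 6.4 mm: the cube is present — its section is the full 21×26.5 rectangle (area 556.50 mm²); the cone at (14, 13.5): at t=0.730 of its height the radius interpolates to r₁+(r₂−r₁)t = 10.770, giving a regular 16-gon of that circumradius (area = (16/2)·10.770²·sin(360°/16) = 355.08 mm²); the r=3.5 cylinder at (-2.5, 0.5) contributes a regular 16-gon of circumradius 3.5 (area = (16/2)·3.500²·sin(360°/16) = 37.50 mm²); Taking the first minus the rest: starting from the 21×26.5 cube (556.50 mm²), the cone at (14, 13.5) partially overlaps it — only the 314.68 mm² overlap (of its 355.08 mm²) is removed, clipping the outline; the r=3.5 cylinder at (-2.5, 0.5) partially overlaps it — only the 2.04 mm² overlap (of its 37.50 mm²) is removed, clipping the outline — area = 239.78 mm². Overall, the cross-section is a single solid region. Net area = 239.78 mm².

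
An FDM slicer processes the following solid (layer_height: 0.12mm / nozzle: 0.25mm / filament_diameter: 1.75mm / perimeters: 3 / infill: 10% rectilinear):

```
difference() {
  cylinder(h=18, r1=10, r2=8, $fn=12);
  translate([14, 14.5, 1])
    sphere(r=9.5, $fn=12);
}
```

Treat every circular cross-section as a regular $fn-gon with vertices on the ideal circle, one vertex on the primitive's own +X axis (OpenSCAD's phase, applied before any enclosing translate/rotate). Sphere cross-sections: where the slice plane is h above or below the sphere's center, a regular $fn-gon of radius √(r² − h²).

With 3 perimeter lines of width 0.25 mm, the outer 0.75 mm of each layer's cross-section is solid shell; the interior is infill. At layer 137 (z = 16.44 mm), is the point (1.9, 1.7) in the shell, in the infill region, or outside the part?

infill

At z = 16.44 mm: the cone contributes a regular 12-gon of circumradius 8.173 (interpolated between r1=10 and r2=8 at t=0.913); the sphere at (14, 14.5) is absent (|z−center|=15.440 > r=9.5); Subtracting the remaining from the first: none of the subtracted shapes is present at this height, so the cone is unchanged — 1 connected region. Overall, the cross-section is a single solid region. The nearest boundary edge runs (7.08, 4.09)→(4.09, 7.08); distance from the point to it = 5.35 mm. The point is inside the cross-section and 5.35 mm from the nearest boundary — more than the 0.75 mm shell width (3 × 0.25), so it's in the infill interior.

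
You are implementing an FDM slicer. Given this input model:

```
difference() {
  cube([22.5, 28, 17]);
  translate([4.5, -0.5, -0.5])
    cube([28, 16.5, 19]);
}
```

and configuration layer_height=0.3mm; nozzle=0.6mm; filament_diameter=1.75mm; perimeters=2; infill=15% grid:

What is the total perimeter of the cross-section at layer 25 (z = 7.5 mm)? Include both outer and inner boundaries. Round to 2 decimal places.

101.00 mm

At z = 7.5 mm: the cube is present — its section is the full 22.5×28 rectangle (perimeter 101.00 mm); the cube at (4.5, -0.5) is present — its section is the full 28×16.5 rectangle (perimeter 89.00 mm); Taking the first minus the rest: starting from the 22.5×28 cube, the 28×16.5 cube at (4.5, -0.5) partially overlaps it — only the 288.00 mm² overlap (of its 462.00 mm²) is removed, clipping the outline — boundary = 101.00 mm. Overall, the cross-section is a single solid region. Total boundary length (outer) = 101.00 mm.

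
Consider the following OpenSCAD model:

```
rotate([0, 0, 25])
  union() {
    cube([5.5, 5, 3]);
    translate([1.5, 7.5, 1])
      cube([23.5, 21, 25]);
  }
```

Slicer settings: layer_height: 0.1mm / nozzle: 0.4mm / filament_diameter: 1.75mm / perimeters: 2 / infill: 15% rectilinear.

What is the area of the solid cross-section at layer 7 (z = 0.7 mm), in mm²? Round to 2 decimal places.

At z = 0.7 mm: the 5.5×5 cube contributes its full rectangle (area 27.50 mm²); the cube at (1.5, 7.5) is not intersected at this z (z outside [1, 26]); Combining (union): only the 5.5×5 cube is present, so the union is just that shape — area = 27.50 mm²; (whole slice rotated 25° about Z — lengths, areas and connectivity unchanged). Overall, the cross-section is a single solid region. Net area = 27.50 mm².

27.50 mm²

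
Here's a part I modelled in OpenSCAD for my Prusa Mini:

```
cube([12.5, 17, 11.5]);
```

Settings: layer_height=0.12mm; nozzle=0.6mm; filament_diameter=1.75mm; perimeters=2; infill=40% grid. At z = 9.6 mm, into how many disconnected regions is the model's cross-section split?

1

At z = 9.6 mm: the cube is present — its section is the full 12.5×17 rectangle. The result has 1 disconnected region.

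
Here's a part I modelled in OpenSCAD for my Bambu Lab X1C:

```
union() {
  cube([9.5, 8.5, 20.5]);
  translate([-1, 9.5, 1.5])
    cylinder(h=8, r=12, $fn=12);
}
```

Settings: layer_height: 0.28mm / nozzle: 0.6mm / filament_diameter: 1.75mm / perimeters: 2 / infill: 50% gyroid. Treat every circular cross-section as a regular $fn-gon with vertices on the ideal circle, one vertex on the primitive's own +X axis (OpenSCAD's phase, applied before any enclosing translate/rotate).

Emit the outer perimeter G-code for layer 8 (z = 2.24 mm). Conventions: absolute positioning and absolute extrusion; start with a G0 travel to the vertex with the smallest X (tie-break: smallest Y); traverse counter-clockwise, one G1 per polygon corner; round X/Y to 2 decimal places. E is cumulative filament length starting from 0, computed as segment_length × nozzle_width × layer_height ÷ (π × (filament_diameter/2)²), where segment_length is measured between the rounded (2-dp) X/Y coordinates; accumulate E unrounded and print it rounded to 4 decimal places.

At z = 2.24 mm: the cube is present — its section is the full 9.5×8.5 rectangle; the r=12 cylinder at (-1, 9.5) contributes a regular 12-gon of circumradius 12; Combining (union): the regions partially overlap (shared area 74.23 mm²), so overlapping operands fuse into one piece — 1 connected region. The outline is a single polygon with 14 vertices. Extrusion per mm of travel: 0.6 × 0.28 / (π × 0.875²) = 0.069846. Accumulating E over each segment gives final E = 5.3556.

G0 X-13.00 Y9.50 Z2.24
G1 X-11.39 Y3.50 E0.4339
G1 X-7.00 Y-0.89 E0.8675
G1 X-1.00 Y-2.50 E1.3014
G1 X5.00 Y-0.89 E1.7353
G1 X5.89 Y0.00 E1.8233
G1 X9.50 Y0.00 E2.0754
G1 X9.50 Y3.90 E2.3478
G1 X11.00 Y9.50 E2.7527
G1 X9.39 Y15.50 E3.1866
G1 X5.00 Y19.89 E3.6203
G1 X-1.00 Y21.50 E4.0542
G1 X-7.00 Y19.89 E4.4881
G1 X-11.39 Y15.50 E4.9217
G1 X-13.00 Y9.50 E5.3556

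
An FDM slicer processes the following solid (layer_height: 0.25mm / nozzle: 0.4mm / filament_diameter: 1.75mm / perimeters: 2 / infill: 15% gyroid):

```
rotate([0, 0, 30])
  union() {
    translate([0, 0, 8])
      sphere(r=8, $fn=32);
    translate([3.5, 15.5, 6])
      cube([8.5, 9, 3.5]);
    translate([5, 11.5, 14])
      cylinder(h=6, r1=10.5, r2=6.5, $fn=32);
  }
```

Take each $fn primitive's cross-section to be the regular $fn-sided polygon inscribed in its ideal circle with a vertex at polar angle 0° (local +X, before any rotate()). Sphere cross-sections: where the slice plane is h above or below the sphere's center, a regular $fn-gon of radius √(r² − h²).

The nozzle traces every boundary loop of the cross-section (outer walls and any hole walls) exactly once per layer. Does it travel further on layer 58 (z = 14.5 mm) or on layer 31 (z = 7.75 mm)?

layer 31 (z = 7.75 mm)

Layer 58 (z = 14.5): the r=8 sphere contributes a regular 32-gon of circumradius √(8²−6.5²) = 4.664 (perimeter = 2·32·4.664·sin(180°/32) = 29.26 mm); the cube at (3.5, 15.5) is absent (z outside [6, 9.5]); the cone at (5, 11.5): at t=0.083 of its height the radius interpolates to r₁+(r₂−r₁)t = 10.167, giving a regular 32-gon of that circumradius (perimeter = 2·32·10.167·sin(180°/32) = 63.78 mm); Combining (union): the regions partially overlap (shared area 10.84 mm²), so the edge portions inside another operand are dropped and the merged outline is re-measured after clipping — boundary = 77.84 mm; (rotated 30° about Z; rotation is an isometry so areas/perimeters/island counts are preserved). So its perimeter = 77.84 mm. Layer 31 (z = 7.75): the r=8 sphere slices to a regular 32-gon of circumradius 7.996 (√(r²−h²) with h=0.25 from center) (perimeter = 2·32·7.996·sin(180°/32) = 50.16 mm); the 8.5×9 cube at (3.5, 15.5) contributes its full rectangle (perimeter 35.00 mm); the cone at (5, 11.5) is absent (z outside [14, 20]); Taking the union: the 2 present regions are separate (no shared area or edge), so areas and boundary lengths simply add and each stays a separate island — boundary = 85.16 mm; (whole slice rotated 30° about Z — lengths, areas and connectivity unchanged). So its perimeter = 85.16 mm. Layer 31 is larger (85.16 vs 77.84 mm).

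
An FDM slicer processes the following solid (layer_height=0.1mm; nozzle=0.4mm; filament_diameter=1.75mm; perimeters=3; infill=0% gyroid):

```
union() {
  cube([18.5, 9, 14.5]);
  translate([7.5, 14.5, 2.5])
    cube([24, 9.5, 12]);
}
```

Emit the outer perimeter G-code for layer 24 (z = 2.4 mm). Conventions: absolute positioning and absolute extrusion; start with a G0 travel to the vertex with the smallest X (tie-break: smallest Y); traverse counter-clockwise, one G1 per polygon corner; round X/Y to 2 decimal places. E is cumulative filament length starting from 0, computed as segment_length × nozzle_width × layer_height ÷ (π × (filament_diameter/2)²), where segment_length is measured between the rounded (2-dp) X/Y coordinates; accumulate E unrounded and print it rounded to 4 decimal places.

At z = 2.4 mm: the cube is present — its section is the full 18.5×9 rectangle; the cube at (7.5, 14.5) is absent (z outside [2.5, 14.5]); Combining (union): only the 18.5×9 cube is present, so the union is just that shape — 1 connected region. The outline is a single polygon with 4 vertices. Extrusion per mm of travel: 0.4 × 0.1 / (π × 0.875²) = 0.016630. Accumulating E over each segment gives final E = 0.9147.

G0 X0.00 Y0.00 Z2.40
G1 X18.50 Y0.00 E0.3077
G1 X18.50 Y9.00 E0.4573
G1 X0.00 Y9.00 E0.7650
G1 X0.00 Y0.00 E0.9147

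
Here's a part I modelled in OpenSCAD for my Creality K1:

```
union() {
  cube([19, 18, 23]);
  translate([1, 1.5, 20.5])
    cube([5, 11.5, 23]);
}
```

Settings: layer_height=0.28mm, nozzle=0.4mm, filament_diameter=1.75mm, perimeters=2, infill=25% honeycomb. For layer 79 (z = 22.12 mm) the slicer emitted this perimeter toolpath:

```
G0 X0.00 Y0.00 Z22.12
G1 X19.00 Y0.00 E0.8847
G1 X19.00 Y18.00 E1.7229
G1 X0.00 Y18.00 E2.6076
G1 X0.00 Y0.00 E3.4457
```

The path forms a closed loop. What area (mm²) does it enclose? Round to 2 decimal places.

Apply the shoelace formula to the sequence of (X, Y) vertices; enclosed area = 342.00 mm².

342.00 mm²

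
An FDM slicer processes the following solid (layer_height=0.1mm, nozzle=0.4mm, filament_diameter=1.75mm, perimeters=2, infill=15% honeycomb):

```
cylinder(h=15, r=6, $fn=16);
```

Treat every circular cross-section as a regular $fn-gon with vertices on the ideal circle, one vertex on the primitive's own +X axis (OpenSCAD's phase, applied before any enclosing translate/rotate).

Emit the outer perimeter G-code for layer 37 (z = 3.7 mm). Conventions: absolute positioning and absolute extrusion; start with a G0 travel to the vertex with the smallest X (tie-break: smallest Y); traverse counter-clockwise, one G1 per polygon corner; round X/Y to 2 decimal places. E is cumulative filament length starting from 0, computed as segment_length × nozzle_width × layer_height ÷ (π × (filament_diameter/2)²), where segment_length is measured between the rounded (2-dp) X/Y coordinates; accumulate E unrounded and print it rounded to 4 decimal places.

G0 X-6.00 Y0.00 Z3.70
G1 X-5.54 Y-2.30 E0.0390
G1 X-4.24 Y-4.24 E0.0778
G1 X-2.30 Y-5.54 E0.1167
G1 X0.00 Y-6.00 E0.1557
G1 X2.30 Y-5.54 E0.1947
G1 X4.24 Y-4.24 E0.2335
G1 X5.54 Y-2.30 E0.2724
G1 X6.00 Y0.00 E0.3114
G1 X5.54 Y2.30 E0.3504
G1 X4.24 Y4.24 E0.3892
G1 X2.30 Y5.54 E0.4280
G1 X0.00 Y6.00 E0.4671
G1 X-2.30 Y5.54 E0.5061
G1 X-4.24 Y4.24 E0.5449
G1 X-5.54 Y2.30 E0.5837
G1 X-6.00 Y0.00 E0.6227

At z = 3.7 mm: the r=6 cylinder contributes a regular 16-gon of circumradius 6. The outline is a single polygon with 16 vertices. Extrusion per mm of travel: 0.4 × 0.1 / (π × 0.875²) = 0.016630. Accumulating E over each segment gives final E = 0.6227.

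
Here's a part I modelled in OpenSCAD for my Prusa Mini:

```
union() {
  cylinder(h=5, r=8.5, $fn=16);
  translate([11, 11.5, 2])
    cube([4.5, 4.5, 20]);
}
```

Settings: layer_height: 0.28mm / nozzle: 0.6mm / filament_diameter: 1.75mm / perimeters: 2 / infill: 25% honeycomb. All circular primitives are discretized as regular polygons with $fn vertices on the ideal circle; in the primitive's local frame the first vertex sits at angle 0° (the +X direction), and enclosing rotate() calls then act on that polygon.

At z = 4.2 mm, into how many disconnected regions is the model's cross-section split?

2

At z = 4.2 mm: the r=8.5 cylinder contributes a regular 16-gon of circumradius 8.5; the 4.5×4.5 cube at (11, 11.5) contributes its full rectangle; Merging all regions: the 2 present regions are separate (no shared area or edge), so areas and boundary lengths simply add and each stays a separate island — 2 connected regions. The result has 2 disconnected regions.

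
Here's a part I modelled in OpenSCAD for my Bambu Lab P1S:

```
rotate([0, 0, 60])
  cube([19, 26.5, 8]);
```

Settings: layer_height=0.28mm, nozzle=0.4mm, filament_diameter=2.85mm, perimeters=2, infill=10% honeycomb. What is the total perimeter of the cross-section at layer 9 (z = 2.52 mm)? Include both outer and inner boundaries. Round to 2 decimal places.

91.00 mm

At z = 2.52 mm: the cube is present — its section is the full 19×26.5 rectangle (perimeter 91.00 mm); (rotated 60° about Z; rotation is an isometry so areas/perimeters/island counts are preserved). Overall, the cross-section is a single solid region. Total boundary length (outer) = 91.00 mm.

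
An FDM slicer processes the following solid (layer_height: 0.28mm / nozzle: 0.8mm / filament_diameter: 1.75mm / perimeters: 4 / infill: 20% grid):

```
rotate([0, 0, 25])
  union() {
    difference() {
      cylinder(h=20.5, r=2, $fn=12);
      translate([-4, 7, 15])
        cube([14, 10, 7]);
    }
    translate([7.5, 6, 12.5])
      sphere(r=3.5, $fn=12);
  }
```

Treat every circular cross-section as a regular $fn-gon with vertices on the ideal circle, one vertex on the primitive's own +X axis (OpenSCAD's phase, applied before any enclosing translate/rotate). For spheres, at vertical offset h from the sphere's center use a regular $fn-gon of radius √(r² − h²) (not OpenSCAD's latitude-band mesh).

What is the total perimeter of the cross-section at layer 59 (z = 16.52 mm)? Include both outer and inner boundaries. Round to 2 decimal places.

At z = 16.52 mm: the cylinder: section is a regular 12-gon, circumradius r=2 (perimeter = 2·12·2.000·sin(180°/12) = 12.42 mm); the 14×10 cube at (-4, 7) contributes its full rectangle (perimeter 48.00 mm); Subtracting the remaining from the first: starting from the r=2 cylinder, the 14×10 cube at (-4, 7) misses the remaining region (no effect) — boundary = 12.42 mm; the sphere at (7.5, 6) does not reach this height (|z−center|=4.020 > r=3.5); Merging all regions: only the result so far is present, so the union is just that shape — boundary = 12.42 mm; (whole slice rotated 25° about Z — lengths, areas and connectivity unchanged). Overall, the cross-section is a single solid region. Total boundary length (outer) = 12.42 mm.

12.42 mm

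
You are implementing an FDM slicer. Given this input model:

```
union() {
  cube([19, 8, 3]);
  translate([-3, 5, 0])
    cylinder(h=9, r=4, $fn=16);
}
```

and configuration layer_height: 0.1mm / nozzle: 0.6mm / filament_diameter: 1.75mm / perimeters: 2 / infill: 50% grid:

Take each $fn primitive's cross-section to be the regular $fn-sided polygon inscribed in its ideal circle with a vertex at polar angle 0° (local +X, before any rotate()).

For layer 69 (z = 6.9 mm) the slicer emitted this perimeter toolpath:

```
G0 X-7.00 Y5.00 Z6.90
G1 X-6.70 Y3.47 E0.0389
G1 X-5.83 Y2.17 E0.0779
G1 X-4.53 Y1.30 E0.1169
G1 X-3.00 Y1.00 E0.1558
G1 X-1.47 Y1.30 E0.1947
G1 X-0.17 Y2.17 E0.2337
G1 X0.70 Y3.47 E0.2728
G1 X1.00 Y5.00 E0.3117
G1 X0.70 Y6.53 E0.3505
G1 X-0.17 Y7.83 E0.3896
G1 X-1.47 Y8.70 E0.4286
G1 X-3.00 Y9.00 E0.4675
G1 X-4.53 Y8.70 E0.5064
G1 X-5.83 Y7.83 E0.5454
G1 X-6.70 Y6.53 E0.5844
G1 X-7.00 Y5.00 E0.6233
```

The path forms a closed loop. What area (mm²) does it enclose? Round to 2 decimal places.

Apply the shoelace formula to the sequence of (X, Y) vertices; enclosed area = 49.04 mm².

49.04 mm²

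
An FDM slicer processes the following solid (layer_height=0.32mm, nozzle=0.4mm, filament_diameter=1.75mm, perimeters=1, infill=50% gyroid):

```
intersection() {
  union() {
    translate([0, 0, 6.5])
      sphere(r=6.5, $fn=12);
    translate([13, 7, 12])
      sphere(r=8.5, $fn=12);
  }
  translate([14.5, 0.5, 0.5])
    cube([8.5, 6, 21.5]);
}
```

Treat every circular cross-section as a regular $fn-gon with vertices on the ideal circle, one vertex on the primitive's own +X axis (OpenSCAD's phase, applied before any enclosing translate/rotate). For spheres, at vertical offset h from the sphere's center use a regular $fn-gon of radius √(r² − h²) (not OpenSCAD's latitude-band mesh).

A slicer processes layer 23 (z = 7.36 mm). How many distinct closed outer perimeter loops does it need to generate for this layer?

1

At z = 7.36 mm: the r=6.5 sphere contributes a regular 12-gon of circumradius √(6.5²−0.86²) = 6.443; the r=8.5 sphere at (13, 7) slices to a regular 12-gon of circumradius 7.122 (√(r²−h²) with h=4.64 from center); Taking the union: the 2 present regions are separate (no shared area or edge), so areas and boundary lengths simply add and each stays a separate island — 2 connected regions; the cube at (14.5, 0.5) is present — its section is the full 8.5×6 rectangle; Taking the intersection: the 8.5×6 cube at (14.5, 0.5) partially overlaps the result so far; clipping to the common part keeps 24.79 mm² — 1 connected region. The result has 1 disconnected region.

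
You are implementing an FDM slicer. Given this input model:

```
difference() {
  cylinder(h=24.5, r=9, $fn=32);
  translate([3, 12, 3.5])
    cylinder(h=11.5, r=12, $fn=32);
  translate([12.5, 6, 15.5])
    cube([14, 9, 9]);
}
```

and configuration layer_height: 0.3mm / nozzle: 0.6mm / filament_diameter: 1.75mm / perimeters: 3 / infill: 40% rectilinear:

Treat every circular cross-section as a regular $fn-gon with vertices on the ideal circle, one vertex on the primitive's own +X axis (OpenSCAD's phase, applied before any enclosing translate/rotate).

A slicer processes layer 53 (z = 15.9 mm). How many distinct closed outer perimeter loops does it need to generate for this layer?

At z = 15.9 mm: the r=9 cylinder gives a regular 32-gon of circumradius 9 (constant along its height); the cylinder at (3, 12) is not intersected at this z (z outside [3.5, 15]); the 14×9 cube at (12.5, 6) contributes its full rectangle; Taking the first minus the rest: starting from the r=9 cylinder, the 14×9 cube at (12.5, 6) misses the remaining region (no effect) — 1 connected region. The result has 1 disconnected region.

1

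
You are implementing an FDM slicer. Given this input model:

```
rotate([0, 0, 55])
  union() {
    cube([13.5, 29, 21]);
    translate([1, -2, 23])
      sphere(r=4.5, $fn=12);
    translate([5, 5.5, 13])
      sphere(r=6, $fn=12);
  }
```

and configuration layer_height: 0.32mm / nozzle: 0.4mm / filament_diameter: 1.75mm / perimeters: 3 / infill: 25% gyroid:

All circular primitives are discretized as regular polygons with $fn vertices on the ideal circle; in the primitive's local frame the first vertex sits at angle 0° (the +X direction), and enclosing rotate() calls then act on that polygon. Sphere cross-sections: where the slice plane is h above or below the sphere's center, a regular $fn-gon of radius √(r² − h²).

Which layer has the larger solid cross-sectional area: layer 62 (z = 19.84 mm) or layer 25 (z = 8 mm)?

layer 62 (z = 19.84 mm)

Layer 62 (z = 19.84): the cube (footprint 13.5×29) is included at this height (area 391.50 mm²); the r=4.5 sphere at (1, -2) slices to a regular 12-gon of circumradius 3.204 (√(r²−h²) with h=3.16 from center) (area = (12/2)·3.204²·sin(360°/12) = 30.79 mm²); the sphere at (5, 5.5) is not intersected at this z (|z−center|=6.840 > r=6); Taking the union: the regions partially overlap — summed areas 422.29 mm² minus the doubly-counted overlap 2.95 mm² gives 419.34 mm² — area = 419.34 mm²; (rotated 55° about Z; rotation is an isometry so areas/perimeters/island counts are preserved). So its area = 419.34 mm². Layer 25 (z = 8): the 13.5×29 cube contributes its full rectangle (area 391.50 mm²); the sphere at (1, -2) is not intersected at this z (|z−center|=15.000 > r=4.5); the sphere at (5, 5.5): section is a regular 12-gon, circumradius = √(r²−h²) = √(6²−5²) = 3.317 (area = (12/2)·3.317²·sin(360°/12) = 33.00 mm²); Combining (union): the r=6 sphere at (5, 5.5) lies entirely inside the 13.5×29 cube, so the union is just the 13.5×29 cube — area = 391.50 mm²; (rotated 55° about Z; rotation is an isometry so areas/perimeters/island counts are preserved). So its area = 391.50 mm². Layer 62 is larger (419.34 vs 391.50 mm²).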